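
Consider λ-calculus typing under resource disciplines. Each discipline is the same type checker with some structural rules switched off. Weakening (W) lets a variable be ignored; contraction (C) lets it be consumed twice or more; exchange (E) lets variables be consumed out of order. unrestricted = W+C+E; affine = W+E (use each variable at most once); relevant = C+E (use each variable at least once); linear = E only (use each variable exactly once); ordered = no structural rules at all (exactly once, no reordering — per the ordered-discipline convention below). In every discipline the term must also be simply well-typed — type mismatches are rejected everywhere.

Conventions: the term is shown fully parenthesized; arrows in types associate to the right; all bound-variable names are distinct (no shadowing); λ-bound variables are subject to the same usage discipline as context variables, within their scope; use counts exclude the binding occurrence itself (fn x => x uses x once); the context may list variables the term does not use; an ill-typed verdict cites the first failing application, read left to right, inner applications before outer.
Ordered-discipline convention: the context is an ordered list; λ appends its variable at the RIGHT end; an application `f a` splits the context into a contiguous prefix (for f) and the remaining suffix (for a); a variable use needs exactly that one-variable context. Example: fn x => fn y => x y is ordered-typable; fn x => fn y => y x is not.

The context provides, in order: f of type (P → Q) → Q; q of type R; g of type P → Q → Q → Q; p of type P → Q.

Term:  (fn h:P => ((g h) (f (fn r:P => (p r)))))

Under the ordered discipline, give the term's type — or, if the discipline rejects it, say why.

not well-typed under ordered — q never used (weakening)
counts: f=1, q=0, g=1, p=1, h (λ-bound)=1, r (λ-bound)=1
use order (left to right): g, h, f, p, r
typing: well-typed — term : P → Q → Q
per-discipline verdicts: ordered ✗ · linear ✗ · affine ✓ · relevant ✗ · unrestricted ✓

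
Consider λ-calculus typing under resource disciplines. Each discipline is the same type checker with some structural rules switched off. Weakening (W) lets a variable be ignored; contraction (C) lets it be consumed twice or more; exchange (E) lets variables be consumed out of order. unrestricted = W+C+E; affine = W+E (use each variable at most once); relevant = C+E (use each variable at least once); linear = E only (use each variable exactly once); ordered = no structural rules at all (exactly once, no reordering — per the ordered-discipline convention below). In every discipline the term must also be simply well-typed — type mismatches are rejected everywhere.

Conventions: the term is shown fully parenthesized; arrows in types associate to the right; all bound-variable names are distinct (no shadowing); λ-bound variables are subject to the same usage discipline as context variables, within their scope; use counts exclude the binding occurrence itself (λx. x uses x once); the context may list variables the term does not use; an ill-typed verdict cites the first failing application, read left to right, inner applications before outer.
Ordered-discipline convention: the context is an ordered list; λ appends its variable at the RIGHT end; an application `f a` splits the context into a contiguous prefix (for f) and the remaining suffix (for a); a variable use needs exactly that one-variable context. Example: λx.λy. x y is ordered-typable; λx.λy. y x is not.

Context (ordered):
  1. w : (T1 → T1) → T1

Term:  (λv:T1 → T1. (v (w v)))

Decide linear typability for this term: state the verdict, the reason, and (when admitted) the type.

no — needs contraction — v ×2
variable uses: w ×1; v (bound) ×2
uses in reading order: v, w, v
typing: the term checks, with type (T1 → T1) → T1
across the five disciplines: ordered ✗; linear ✗; affine ✗; relevant ✓; unrestricted ✓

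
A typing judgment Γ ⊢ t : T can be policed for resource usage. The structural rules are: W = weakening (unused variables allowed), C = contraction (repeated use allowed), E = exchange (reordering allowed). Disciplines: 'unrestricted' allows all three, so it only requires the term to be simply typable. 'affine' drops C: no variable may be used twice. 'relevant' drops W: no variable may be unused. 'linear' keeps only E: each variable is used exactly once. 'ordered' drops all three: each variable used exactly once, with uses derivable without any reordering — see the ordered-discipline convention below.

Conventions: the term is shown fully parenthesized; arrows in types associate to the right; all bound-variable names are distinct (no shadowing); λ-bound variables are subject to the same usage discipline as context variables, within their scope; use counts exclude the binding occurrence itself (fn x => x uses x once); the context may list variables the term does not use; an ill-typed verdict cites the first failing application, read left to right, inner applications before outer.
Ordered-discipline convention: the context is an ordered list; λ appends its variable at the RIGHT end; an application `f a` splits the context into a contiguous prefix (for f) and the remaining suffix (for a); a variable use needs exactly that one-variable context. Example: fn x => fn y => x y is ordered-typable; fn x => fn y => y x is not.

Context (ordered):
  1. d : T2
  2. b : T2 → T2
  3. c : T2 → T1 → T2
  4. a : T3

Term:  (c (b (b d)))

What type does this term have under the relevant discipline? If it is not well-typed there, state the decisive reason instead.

not well-typed under relevant — a left unused
usage: d=1, b=2, c=1, a=0
left-to-right use order: c, b, b, d
typing: well-typed — term : T1 → T2
all disciplines: ordered ✗ | linear ✗ | affine ✗ | relevant ✗ | unrestricted ✓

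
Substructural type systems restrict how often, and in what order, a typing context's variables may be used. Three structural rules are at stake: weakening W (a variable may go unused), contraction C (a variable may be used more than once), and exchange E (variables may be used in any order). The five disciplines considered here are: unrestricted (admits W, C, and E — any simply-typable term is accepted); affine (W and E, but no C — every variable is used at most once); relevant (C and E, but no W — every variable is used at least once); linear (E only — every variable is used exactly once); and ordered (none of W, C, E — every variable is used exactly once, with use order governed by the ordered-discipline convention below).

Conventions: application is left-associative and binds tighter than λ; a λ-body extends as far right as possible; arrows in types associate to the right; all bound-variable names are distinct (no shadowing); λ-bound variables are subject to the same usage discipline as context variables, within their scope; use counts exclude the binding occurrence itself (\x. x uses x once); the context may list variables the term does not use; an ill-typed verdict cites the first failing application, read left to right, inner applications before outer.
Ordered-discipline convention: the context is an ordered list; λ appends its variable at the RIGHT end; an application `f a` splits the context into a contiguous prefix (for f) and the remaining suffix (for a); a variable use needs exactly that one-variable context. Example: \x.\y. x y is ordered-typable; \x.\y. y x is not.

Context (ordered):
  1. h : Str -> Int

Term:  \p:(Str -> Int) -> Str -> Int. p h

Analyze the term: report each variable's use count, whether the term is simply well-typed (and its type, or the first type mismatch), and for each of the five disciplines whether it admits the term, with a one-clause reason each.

variable uses: h: 1; p (λ-bound): 1
left-to-right use order: p, h
typing: well-typed at ((Str -> Int) -> Str -> Int) -> Str -> Int
ordered: ✗, no contiguous prefix/suffix split fits p, h
linear: ✓, single use per variable (h, p)
affine: ✓, h, p: no repeats, contraction unneeded
relevant: ✓, none of h, p goes unused
unrestricted: ✓, well-typed at ((Str -> Int) -> Str -> Int) -> Str -> Int; no restrictions here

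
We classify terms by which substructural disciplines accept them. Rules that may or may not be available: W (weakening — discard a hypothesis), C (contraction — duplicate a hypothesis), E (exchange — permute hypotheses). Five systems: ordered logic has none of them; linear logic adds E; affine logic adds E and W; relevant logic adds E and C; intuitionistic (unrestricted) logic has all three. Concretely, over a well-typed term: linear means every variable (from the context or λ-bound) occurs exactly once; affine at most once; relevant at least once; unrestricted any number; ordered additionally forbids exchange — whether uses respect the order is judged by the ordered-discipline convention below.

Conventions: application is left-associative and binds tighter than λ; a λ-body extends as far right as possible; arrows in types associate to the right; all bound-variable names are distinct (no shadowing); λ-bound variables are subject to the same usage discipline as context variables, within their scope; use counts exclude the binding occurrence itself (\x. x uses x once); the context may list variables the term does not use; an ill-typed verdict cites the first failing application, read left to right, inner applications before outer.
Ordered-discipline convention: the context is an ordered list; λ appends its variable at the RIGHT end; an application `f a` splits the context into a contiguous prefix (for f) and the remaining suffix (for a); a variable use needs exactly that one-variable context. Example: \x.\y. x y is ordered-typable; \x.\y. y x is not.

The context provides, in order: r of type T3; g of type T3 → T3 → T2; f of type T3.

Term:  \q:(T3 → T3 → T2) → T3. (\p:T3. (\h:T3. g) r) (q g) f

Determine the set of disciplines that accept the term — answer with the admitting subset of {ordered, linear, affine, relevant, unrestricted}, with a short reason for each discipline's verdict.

admitted by: unrestricted
counts: r: 1, g: 2, f: 1, q (λ-bound): 1, p (λ-bound): 0, h (λ-bound): 0
left-to-right use order: g, r, q, g, f
typing: well-typed — term : ((T3 → T3 → T2) → T3) → T3 → T2
ordered: ✗ — repeated use of g ×2; needs weakening: p, h unused
linear: ✗ — repeated use of g ×2; needs weakening: p, h unused
affine: ✗ — repeated use of g ×2
relevant: ✗ — needs weakening: p, h unused
unrestricted: ✓ — well-typed at ((T3 → T3 → T2) → T3) → T3 → T2; no restrictions here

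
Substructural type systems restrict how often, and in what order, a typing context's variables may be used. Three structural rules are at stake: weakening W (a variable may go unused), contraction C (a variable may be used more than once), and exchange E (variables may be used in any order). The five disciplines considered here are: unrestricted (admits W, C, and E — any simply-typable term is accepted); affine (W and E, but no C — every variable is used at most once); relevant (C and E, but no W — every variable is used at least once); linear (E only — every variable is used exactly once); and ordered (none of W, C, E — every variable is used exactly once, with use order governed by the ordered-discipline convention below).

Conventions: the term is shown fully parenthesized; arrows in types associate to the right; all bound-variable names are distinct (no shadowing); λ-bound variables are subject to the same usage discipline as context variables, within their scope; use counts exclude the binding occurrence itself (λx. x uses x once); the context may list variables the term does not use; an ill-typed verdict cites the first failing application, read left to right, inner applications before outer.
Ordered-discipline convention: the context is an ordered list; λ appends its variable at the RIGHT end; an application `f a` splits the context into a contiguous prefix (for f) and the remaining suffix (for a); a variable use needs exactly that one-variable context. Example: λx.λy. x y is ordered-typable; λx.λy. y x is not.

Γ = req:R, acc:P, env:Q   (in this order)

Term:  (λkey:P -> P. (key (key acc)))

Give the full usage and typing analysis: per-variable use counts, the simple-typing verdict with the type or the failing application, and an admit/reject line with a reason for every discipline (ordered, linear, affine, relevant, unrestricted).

usage: req: 0×; acc: 1×; env: 0×; key [bound]: 2×
left-to-right use order: key, key, acc
typing: ✓ — (P -> P) -> P
ordered ✗ (repeated use of key ×2; req, env left unused)
linear ✗ (repeated use of key ×2; req, env left unused)
affine ✗ (repeated use of key ×2)
relevant ✗ (req, env left unused)
unrestricted ✓ (typability at (P -> P) -> P is all that's needed)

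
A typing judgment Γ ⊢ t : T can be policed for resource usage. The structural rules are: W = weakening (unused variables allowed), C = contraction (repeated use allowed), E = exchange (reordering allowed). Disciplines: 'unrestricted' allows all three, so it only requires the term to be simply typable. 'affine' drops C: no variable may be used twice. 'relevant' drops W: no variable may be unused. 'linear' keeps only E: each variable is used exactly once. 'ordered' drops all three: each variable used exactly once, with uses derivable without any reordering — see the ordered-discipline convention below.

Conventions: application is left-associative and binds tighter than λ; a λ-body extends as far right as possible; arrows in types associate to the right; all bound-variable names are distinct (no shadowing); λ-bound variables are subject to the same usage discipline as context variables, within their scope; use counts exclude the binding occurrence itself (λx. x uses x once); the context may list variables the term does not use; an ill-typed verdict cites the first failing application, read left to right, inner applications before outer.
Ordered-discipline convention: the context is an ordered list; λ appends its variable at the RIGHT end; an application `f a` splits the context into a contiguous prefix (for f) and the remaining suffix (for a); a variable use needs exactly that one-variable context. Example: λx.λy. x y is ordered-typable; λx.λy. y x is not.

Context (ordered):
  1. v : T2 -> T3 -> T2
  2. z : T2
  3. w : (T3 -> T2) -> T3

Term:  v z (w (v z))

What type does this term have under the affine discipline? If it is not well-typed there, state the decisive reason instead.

not well-typed under affine — repeated use of v ×2, z ×2
use counts: v: 2×, z: 2×, w: 1×
left-to-right use order: v, z, w, v, z
typing: ✓ — T2
summary: ordered ✗, linear ✗, affine ✗, relevant ✓, unrestricted ✓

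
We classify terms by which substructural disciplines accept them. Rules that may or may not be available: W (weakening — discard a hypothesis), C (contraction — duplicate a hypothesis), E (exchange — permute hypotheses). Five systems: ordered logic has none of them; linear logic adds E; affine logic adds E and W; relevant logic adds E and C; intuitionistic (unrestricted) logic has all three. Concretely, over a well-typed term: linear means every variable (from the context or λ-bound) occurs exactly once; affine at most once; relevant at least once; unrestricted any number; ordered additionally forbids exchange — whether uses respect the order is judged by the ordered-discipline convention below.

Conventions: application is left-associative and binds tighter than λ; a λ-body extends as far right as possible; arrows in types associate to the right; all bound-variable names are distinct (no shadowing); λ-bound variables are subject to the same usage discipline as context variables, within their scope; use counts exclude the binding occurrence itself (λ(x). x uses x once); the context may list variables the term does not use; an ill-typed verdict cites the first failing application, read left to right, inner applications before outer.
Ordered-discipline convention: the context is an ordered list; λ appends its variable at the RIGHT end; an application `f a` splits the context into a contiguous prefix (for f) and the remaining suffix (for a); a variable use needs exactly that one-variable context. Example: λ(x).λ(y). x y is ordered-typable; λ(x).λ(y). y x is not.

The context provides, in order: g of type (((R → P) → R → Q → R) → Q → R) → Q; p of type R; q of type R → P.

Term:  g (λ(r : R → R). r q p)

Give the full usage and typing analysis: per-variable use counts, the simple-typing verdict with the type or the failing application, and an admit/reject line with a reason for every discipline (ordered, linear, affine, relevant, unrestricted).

counts: g=1, p=1, q=1, r (λ-bound)=1
use order (left to right): g, r, q, p
typing: ill-typed: an application expects R but receives R → P
ordered ✗ (fails simple typing)
linear ✗ (a type mismatch blocks all five)
affine ✗ (the type mismatch rejects it)
relevant ✗ (not simply typable)
unrestricted ✗ (fails simple typing)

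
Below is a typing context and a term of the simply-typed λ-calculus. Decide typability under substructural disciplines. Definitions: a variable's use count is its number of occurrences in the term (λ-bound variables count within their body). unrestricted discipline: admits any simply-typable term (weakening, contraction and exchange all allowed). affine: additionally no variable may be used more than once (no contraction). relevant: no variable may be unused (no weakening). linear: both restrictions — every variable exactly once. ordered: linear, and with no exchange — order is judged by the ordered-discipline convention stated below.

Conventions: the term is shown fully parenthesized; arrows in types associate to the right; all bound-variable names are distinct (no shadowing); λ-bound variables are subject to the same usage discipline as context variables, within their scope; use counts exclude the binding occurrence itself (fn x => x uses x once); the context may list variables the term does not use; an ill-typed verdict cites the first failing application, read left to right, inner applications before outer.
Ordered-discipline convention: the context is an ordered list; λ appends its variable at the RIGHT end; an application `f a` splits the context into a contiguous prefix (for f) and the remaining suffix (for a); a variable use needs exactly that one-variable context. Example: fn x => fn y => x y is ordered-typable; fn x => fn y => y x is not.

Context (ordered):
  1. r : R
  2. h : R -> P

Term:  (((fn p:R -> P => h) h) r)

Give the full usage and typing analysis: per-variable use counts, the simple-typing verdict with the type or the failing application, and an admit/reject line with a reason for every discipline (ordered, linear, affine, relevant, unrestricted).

usage: r: 1; h: 2; p (λ-bound): 0
order of uses: h, h, r
typing: the term checks, with type P
ordered: ✗, h ×2 used more than once (contraction); p never used (weakening)
linear: ✗, h ×2 used more than once (contraction); p never used (weakening)
affine: ✗, h ×2 used more than once (contraction)
relevant: ✗, p never used (weakening)
unrestricted: ✓, well-typed at P; no restrictions here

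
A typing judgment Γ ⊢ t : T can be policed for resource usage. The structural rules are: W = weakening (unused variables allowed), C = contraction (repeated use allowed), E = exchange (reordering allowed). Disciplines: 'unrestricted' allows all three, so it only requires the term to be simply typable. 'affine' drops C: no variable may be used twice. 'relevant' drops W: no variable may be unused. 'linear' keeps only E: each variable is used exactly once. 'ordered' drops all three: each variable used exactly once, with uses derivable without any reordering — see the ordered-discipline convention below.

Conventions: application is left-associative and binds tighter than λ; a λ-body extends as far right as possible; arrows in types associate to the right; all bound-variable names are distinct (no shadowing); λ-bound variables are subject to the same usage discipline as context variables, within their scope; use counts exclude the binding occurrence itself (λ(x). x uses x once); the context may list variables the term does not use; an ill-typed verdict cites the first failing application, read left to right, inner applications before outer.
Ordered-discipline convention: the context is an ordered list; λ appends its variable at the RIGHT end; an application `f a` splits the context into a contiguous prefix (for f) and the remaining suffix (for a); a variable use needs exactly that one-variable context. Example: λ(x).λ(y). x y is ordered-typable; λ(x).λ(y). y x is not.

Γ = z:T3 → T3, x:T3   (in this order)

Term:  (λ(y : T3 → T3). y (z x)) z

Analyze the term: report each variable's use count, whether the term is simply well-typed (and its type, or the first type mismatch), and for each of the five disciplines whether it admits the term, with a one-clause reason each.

use counts: z: 2×, x: 1×, y [bound]: 1×
order of uses: y, z, x, z
typing: well-typed at T3
ordered: ✗ — uses contraction: z ×2
linear: ✗ — uses contraction: z ×2
affine: ✗ — uses contraction: z ×2
relevant: ✓ — at least one use each (z, x, y)
unrestricted: ✓ — type-checks (T3) and nothing is barred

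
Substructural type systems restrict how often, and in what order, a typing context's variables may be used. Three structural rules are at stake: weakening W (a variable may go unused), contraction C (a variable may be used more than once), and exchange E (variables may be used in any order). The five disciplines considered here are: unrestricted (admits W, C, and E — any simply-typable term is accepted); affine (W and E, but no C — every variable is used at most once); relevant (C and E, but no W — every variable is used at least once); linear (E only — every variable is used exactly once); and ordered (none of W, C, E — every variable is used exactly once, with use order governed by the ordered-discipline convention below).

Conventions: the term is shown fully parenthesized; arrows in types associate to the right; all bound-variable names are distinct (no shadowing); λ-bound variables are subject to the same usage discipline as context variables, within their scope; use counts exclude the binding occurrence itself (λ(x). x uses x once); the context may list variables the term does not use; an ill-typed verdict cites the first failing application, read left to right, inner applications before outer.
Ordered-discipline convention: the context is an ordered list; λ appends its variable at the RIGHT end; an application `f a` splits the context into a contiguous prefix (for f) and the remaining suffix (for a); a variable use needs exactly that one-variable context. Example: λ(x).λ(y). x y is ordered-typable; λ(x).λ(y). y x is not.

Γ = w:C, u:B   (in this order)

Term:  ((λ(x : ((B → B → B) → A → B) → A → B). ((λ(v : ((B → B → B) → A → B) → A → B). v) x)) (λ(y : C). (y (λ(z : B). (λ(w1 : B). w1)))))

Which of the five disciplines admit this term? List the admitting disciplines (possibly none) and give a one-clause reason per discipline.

admitted by: none
counts: w ×0; u ×0; x [bound] ×1; v [bound] ×1; y [bound] ×1; z [bound] ×0; w1 [bound] ×1
left-to-right use order: v, x, y, w1
typing: ill-typed: non-arrow in function slot: C
ordered: ✗ — fails simple typing
linear: ✗ — a type mismatch blocks all five
affine: ✗ — the type mismatch rejects it
relevant: ✗ — not simply typable
unrestricted: ✗ — fails simple typing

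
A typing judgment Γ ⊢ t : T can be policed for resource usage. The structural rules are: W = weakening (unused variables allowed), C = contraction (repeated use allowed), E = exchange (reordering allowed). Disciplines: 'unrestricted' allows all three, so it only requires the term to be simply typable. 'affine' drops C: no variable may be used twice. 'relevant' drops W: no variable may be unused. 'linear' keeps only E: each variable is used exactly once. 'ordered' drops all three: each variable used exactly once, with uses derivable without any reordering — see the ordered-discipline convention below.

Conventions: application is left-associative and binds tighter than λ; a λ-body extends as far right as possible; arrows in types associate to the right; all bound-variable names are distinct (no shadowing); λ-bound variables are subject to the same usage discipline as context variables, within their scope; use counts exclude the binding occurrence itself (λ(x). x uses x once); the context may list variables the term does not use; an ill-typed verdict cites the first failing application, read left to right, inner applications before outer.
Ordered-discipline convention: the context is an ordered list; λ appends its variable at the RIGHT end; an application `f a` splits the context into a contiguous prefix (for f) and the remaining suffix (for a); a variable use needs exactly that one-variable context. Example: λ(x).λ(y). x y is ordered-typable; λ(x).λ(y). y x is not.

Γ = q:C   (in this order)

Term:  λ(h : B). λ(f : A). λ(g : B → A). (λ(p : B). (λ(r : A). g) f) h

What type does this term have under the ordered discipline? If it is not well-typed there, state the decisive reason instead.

not well-typed under ordered — unused: q, p, r — weakening required
variable uses: q ×0, h [bound] ×1, f [bound] ×1, g [bound] ×1, p [bound] ×0, r [bound] ×0
left-to-right use order: g, f, h
typing: ✓ — B → A → (B → A) → B → A
across the five disciplines: ordered ✗ · linear ✗ · affine ✓ · relevant ✗ · unrestricted ✓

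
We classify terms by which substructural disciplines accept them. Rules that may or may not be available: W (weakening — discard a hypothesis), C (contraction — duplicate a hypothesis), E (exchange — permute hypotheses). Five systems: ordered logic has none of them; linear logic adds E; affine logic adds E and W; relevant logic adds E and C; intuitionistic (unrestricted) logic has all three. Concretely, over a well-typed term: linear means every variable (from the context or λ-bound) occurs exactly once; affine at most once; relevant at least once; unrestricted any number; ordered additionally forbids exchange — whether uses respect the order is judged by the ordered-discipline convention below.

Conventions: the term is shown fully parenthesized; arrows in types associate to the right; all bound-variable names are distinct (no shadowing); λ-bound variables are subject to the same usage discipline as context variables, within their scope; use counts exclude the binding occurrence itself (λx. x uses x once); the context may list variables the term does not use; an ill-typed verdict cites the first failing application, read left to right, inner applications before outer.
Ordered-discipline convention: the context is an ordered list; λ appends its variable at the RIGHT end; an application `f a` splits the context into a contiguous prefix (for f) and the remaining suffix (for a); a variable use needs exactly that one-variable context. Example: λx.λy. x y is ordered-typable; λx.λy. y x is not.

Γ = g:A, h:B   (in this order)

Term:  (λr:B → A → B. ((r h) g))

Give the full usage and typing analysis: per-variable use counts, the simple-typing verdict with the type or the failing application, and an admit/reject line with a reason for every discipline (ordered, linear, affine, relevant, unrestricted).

use counts: g: 1×; h: 1×; r (bound): 1×
order of uses: r, h, g
typing: well-typed — term : (B → A → B) → B
ordered ✗ (use order r, h, g needs exchange)
linear ✓ (each of g, h, r used exactly once)
affine ✓ (no duplicate uses among g, h, r)
relevant ✓ (every one of g, h, r appears)
unrestricted ✓ (typability at (B → A → B) → B is all that's needed)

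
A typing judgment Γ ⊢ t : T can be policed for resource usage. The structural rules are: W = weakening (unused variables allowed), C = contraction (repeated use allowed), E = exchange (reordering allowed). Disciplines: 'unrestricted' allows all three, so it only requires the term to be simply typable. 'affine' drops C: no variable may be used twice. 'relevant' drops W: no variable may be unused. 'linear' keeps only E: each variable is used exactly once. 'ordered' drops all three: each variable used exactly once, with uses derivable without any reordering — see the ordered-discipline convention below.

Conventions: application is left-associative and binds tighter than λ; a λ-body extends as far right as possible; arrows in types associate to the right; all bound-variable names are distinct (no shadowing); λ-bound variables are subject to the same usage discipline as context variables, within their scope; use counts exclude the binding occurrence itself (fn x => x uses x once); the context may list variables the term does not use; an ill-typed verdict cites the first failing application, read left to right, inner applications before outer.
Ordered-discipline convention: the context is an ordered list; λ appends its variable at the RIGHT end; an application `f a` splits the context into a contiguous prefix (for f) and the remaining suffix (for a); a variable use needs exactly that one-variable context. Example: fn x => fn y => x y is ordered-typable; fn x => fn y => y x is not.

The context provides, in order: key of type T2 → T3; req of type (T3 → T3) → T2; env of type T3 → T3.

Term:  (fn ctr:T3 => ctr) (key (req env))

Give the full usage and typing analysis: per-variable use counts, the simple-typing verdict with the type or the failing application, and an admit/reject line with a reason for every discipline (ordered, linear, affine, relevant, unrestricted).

use counts: key: 1×; req: 1×; env: 1×; ctr [bound]: 1×
use order (left to right): ctr, key, req, env
typing: well-typed at T3
ordered: ✓ — key, req, env, ctr: once each, no exchange needed
linear: ✓ — each of key, req, env, ctr used exactly once
affine: ✓ — no duplicate uses among key, req, env, ctr
relevant: ✓ — at least one use each (key, req, env, ctr)
unrestricted: ✓ — well-typed at T3; no restrictions here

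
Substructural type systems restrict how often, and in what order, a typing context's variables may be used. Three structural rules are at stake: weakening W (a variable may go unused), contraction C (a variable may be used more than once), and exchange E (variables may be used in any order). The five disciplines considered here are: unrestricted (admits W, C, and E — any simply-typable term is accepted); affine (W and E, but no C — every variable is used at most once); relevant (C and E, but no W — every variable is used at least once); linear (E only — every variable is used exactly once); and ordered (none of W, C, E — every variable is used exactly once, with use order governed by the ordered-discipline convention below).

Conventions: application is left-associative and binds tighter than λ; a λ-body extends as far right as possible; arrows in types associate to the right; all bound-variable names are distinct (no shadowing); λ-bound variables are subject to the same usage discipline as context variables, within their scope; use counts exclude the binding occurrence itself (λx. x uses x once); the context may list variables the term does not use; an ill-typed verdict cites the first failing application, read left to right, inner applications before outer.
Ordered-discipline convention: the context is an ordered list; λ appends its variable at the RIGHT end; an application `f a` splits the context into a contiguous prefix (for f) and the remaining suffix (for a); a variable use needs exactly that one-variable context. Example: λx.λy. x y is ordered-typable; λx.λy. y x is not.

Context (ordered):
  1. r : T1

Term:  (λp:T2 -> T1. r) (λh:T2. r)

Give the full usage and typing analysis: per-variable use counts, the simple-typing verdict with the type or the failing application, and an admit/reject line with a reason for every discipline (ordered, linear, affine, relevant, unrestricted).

variable uses: r ×2; p (λ-bound) ×0; h (λ-bound) ×0
left-to-right use order: r, r
typing: well-typed at T1
ordered: ✗, uses contraction: r ×2; p, h never used (weakening)
linear: ✗, uses contraction: r ×2; p, h never used (weakening)
affine: ✗, uses contraction: r ×2
relevant: ✗, p, h never used (weakening)
unrestricted: ✓, type-checks (T1) and nothing is barred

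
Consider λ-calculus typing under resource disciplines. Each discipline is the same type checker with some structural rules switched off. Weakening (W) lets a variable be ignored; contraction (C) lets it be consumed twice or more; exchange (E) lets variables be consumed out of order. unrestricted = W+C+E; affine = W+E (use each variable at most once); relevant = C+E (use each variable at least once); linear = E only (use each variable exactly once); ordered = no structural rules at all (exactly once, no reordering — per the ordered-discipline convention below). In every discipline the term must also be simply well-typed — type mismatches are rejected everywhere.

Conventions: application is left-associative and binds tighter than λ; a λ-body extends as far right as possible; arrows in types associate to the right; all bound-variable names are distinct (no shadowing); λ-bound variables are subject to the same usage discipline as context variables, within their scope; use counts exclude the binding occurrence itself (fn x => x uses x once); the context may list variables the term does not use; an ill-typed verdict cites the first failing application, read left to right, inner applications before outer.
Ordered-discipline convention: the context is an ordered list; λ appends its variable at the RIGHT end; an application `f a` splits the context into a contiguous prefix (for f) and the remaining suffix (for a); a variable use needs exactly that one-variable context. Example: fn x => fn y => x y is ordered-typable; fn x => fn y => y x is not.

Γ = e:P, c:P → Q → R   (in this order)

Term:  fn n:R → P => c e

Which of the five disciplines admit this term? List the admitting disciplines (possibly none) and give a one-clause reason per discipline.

accepted by: affine, unrestricted
usage: e=1, c=1, n (bound)=0
left-to-right use order: c, e
typing: ✓ — (R → P) → Q → R
ordered: ✗, n left unused
linear: ✗, n left unused
affine: ✓, at most one use each (e, c, n)
relevant: ✗, n left unused
unrestricted: ✓, typability at (R → P) → Q → R is all that's needed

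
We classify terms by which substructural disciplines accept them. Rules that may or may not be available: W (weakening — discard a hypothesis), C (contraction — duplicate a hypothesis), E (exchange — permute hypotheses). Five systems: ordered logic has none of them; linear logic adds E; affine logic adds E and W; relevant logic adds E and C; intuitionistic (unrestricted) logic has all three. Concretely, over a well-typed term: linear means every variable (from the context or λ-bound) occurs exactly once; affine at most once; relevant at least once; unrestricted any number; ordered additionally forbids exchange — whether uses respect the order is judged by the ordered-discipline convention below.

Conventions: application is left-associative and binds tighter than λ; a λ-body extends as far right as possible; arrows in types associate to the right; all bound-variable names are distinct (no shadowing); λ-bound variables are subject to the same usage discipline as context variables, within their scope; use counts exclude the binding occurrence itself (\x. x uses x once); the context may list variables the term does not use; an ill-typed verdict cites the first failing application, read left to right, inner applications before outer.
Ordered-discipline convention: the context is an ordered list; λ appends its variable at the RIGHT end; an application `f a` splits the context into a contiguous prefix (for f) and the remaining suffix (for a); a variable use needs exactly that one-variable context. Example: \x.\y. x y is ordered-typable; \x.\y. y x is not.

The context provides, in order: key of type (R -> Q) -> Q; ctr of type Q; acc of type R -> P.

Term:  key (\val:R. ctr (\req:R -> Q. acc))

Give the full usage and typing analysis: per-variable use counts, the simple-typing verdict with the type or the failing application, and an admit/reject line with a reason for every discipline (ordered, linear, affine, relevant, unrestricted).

usage: key: 1, ctr: 1, acc: 1, val (bound): 0, req (bound): 0
use order (left to right): key, ctr, acc
typing: ill-typed: non-function type Q applied to an argument
ordered: ✗ — the type mismatch rejects it
linear: ✗ — not simply typable
affine: ✗ — fails simple typing
relevant: ✗ — a type mismatch blocks all five
unrestricted: ✗ — the type mismatch rejects it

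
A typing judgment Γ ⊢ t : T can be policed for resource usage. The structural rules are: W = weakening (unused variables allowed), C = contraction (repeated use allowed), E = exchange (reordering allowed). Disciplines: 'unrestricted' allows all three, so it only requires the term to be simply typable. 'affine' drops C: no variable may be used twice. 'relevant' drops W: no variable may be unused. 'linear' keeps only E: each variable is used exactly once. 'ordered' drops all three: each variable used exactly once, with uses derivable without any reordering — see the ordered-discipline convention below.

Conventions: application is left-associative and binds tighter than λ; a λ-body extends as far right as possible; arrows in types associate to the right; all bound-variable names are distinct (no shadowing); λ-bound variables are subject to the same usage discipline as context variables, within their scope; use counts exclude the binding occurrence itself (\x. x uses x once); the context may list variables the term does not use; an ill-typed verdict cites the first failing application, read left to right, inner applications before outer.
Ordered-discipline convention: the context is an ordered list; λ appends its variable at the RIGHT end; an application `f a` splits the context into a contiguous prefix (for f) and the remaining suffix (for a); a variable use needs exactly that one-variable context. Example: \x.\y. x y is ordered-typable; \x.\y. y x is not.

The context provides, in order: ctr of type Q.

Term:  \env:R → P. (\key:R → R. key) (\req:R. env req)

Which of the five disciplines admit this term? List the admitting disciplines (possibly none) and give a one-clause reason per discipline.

admitted by: none
usage: ctr: 0×, env [bound]: 1×, key [bound]: 1×, req [bound]: 1×
uses in reading order: key, env, req
typing: ill-typed: an application expects R → R but receives R → P
ordered ✗ (not simply typable)
linear ✗ (fails simple typing)
affine ✗ (a type mismatch blocks all five)
relevant ✗ (the type mismatch rejects it)
unrestricted ✗ (not simply typable)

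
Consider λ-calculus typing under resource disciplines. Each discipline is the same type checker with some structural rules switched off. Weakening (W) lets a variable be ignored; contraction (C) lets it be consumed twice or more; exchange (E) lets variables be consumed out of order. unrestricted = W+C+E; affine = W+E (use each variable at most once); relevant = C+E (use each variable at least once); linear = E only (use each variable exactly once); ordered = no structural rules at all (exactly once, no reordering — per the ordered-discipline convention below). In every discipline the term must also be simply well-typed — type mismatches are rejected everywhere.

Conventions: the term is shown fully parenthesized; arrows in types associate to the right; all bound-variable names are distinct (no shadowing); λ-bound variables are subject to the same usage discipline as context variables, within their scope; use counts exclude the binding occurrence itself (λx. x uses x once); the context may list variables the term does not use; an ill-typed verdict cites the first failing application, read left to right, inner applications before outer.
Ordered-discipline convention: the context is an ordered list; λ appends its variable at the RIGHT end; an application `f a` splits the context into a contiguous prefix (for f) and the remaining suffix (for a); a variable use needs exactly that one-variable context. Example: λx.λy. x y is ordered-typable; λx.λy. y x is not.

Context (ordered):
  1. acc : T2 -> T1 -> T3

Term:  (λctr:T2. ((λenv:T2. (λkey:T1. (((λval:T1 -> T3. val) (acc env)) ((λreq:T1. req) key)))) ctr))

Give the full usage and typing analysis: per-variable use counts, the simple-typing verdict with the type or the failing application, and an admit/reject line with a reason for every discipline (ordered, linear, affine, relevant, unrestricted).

usage: acc: 1; ctr (λ-bound): 1; env (λ-bound): 1; key (λ-bound): 1; val (λ-bound): 1; req (λ-bound): 1
uses in reading order: val, acc, env, req, key, ctr
typing: the term checks, with type T2 -> T1 -> T3
ordered: ✓ — acc, ctr, env, key, val, req: once each, no exchange needed
linear: ✓ — single use per variable (acc, ctr, env, key, val, req)
affine: ✓ — acc, ctr, env, key, val, req: no repeats, contraction unneeded
relevant: ✓ — at least one use each (acc, ctr, env, key, val, req)
unrestricted: ✓ — well-typed at T2 -> T1 -> T3; no restrictions here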